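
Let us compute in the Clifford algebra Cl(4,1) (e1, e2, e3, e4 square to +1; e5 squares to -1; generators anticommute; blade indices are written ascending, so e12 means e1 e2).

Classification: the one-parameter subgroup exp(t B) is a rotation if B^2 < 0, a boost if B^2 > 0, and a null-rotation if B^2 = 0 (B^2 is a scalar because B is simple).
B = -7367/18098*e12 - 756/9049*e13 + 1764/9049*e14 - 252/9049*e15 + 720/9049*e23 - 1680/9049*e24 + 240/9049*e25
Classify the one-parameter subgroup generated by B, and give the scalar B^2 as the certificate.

B^2 term by term: the squares give (-7367/18098)^2*(e12)^2 + (-756/9049)^2*(e13)^2 + (1764/9049)^2*(e14)^2 + (-252/9049)^2*(e15)^2 + (720/9049)^2*(e23)^2 + (-1680/9049)^2*(e24)^2 + (240/9049)^2*(e25)^2 = 54272689/327537604*(-1) + 571536/81884401*(-1) + 3111696/81884401*(-1) + 63504/81884401*(+1) + 518400/81884401*(-1) + 2822400/81884401*(-1) + 57600/81884401*(+1) = -1/4 (each basis 2-blade squares to minus the product of its generators' squares); cross terms between blades sharing an index anticommute and cancel; the commuting (index-disjoint) pairs give grade-4 terms 2*c*c'*(blade product), which cancel blade by blade — e1234: -2540160/81884401 + 2540160/81884401 = 0; e1235: 362880/81884401 - 362880/81884401 = 0; e1245: -846720/81884401 + 846720/81884401 = 0 — confirming B is simple. So B^2 = -1/4.
Answer: rotation, certificate B^2 = -1/4. Why this suffices: the scalar -1/4 survives any versor conjugation, so its sign alone determines the class however B is presented.


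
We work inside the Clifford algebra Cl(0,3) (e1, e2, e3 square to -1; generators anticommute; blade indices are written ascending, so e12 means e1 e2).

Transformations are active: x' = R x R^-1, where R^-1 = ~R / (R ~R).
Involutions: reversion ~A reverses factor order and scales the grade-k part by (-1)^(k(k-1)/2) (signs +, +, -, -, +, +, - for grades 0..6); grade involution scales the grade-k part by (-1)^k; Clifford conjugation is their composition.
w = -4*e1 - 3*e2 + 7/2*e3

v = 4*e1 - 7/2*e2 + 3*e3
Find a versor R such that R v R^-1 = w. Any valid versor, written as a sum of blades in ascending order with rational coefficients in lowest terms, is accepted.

Key observation: q(v) = q(w) = -149/4 (sandwiches preserve the norm), so R = v + w = -13/2*e2 + 13/2*e3 works whenever it is invertible — the component of v along it is kept and (v - w)/2 reverses, sending v to w.
Answer: -13/2*e2 + 13/2*e3


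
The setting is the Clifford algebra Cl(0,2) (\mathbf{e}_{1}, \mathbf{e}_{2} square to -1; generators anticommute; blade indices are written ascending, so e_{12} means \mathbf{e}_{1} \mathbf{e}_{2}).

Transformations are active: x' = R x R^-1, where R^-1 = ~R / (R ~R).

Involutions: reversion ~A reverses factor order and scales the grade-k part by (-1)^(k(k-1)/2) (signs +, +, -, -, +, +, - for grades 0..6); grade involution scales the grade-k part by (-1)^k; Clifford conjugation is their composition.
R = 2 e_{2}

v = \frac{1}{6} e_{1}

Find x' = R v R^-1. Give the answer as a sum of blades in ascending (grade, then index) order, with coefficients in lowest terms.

~R = 2 e_{2}, and R ~R = -4, so R^-1 = ~R / (-4).
R v = -\frac{1}{3} e_{12}
Answer: -\frac{1}{6} e_{1}


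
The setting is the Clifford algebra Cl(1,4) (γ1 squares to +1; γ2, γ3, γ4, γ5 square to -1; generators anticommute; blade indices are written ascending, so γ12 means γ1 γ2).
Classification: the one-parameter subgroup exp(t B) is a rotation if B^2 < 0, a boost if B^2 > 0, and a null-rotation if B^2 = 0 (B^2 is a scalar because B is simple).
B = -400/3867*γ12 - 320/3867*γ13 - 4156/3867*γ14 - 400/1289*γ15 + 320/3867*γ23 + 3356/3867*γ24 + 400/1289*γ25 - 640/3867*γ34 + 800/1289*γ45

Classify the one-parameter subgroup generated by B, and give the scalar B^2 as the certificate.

B^2 term by term: the squares give (-400/3867)^2*(γ12)^2 + (-320/3867)^2*(γ13)^2 + (-4156/3867)^2*(γ14)^2 + (-400/1289)^2*(γ15)^2 + (320/3867)^2*(γ23)^2 + (3356/3867)^2*(γ24)^2 + (400/1289)^2*(γ25)^2 + (-640/3867)^2*(γ34)^2 + (800/1289)^2*(γ45)^2 = 160000/14953689*(+1) + 102400/14953689*(+1) + 17272336/14953689*(+1) + 160000/1661521*(+1) + 102400/14953689*(-1) + 11262736/14953689*(-1) + 160000/1661521*(-1) + 409600/14953689*(-1) + 640000/1661521*(-1) = 0 (each basis 2-blade squares to minus the product of its generators' squares); cross terms between blades sharing an index anticommute and cancel; the commuting (index-disjoint) pairs give grade-4 terms 2*c*c'*(blade product), which cancel blade by blade — γ1234: 512000/14953689 + 2147840/14953689 - 2659840/14953689 = 0; γ1235: 256000/4984563 - 256000/4984563 = 0; γ1245: -640000/4984563 + 3324800/4984563 - 2684800/4984563 = 0; γ1345: -512000/4984563 + 512000/4984563 = 0; γ2345: 512000/4984563 - 512000/4984563 = 0 — confirming B is simple. So B^2 = 0.
Answer: null-rotation, certificate B^2 = 0. Check the certificate: B^2 = 0, and that sign is decisive whatever form B takes.


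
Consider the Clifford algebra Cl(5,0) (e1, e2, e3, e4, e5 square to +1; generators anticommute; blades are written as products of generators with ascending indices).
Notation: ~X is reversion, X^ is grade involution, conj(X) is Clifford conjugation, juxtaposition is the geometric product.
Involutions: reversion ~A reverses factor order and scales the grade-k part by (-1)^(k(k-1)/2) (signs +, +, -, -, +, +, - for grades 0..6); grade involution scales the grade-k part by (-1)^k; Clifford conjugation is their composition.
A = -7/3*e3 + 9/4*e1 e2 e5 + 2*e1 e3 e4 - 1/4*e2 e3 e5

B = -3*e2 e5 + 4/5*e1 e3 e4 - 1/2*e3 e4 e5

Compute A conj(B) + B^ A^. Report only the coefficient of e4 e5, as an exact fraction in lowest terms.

first term: -8/5 - 27/4*e1 - 3/4*e3 + 28/15*e1 e4 + e1 e5 + 1/8*e2 e4 + 7/6*e4 e5 + 7*e2 e3 e5 - 9/8*e1 e2 e3 e4 + 1/5*e1 e2 e4 e5 + 9/5*e2 e3 e4 e5 + 6*e1 e2 e3 e4 e5
second term: -8/5 - 27/4*e1 - 3/4*e3 + 28/15*e1 e4 - e1 e5 - 1/8*e2 e4 + 7/6*e4 e5 + 7*e2 e3 e5 - 9/8*e1 e2 e3 e4 + 1/5*e1 e2 e4 e5 + 9/5*e2 e3 e4 e5 + 6*e1 e2 e3 e4 e5
Answer: 7/3


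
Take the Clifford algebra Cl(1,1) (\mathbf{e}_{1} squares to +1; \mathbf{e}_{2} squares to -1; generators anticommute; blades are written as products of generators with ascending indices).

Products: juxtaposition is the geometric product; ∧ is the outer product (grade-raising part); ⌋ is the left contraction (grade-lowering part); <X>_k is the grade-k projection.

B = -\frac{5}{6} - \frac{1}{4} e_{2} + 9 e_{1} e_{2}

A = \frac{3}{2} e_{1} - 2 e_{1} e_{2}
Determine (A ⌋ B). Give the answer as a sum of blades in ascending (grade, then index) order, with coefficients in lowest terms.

step 1: -18 + \frac{27}{2} e_{2}
Answer: -18 + \frac{27}{2} e_{2}


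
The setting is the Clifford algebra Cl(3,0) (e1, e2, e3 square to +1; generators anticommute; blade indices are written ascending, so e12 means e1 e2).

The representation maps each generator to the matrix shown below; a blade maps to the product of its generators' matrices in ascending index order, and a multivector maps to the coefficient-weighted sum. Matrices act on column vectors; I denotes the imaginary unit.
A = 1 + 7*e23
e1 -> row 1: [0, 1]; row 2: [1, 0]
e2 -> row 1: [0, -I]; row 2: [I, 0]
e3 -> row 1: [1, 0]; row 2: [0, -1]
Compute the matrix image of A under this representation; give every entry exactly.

Bivector images (products of the table entries): rho(e23) = rho(e2)rho(e3) = row 1: [0, I]; row 2: [I, 0].
M = (1)*1 + (7)*rho(e23), summed entrywise (1 is the identity matrix):
Answer: row 1: [1, 7*I]; row 2: [7*I, 1]


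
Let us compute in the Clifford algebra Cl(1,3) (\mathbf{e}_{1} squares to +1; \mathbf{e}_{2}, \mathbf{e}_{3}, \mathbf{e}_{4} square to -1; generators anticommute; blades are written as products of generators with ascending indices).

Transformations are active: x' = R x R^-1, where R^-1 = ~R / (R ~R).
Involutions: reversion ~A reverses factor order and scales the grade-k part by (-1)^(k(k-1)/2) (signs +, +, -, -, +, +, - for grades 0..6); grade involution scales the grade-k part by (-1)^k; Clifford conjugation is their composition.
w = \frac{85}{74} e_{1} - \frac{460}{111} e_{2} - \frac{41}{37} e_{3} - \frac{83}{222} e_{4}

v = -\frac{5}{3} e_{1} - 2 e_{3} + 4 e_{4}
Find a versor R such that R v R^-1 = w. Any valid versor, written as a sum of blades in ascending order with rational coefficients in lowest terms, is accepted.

Why this works: both vectors square to -\frac{155}{9}, so q(v) = q(w) and R = v + w = -\frac{115}{222} e_{1} - \frac{460}{111} e_{2} - \frac{115}{37} e_{3} + \frac{805}{222} e_{4} carries v to w — its own direction survives, the complement (v - w)/2 flips.
Answer: -\frac{115}{222} e_{1} - \frac{460}{111} e_{2} - \frac{115}{37} e_{3} + \frac{805}{222} e_{4}


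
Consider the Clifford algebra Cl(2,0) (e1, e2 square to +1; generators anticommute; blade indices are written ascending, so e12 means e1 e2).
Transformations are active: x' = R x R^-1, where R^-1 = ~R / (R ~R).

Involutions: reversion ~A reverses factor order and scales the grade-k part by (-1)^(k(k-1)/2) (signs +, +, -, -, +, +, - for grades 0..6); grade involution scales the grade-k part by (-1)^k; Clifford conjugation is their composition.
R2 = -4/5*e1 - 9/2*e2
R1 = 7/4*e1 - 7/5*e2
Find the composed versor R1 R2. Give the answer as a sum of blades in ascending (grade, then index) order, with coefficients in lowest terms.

Distribute over the terms of R1 (each basis-blade product reordered to ascending indices, repeated generators contracted through their squares):
(7/4*e1) R2 = -7/5 - 63/8*e12
(-7/5*e2) R2 = 63/10 - 28/25*e12
Summing the partial products and collecting blades:
Answer: 49/10 - 1799/200*e12


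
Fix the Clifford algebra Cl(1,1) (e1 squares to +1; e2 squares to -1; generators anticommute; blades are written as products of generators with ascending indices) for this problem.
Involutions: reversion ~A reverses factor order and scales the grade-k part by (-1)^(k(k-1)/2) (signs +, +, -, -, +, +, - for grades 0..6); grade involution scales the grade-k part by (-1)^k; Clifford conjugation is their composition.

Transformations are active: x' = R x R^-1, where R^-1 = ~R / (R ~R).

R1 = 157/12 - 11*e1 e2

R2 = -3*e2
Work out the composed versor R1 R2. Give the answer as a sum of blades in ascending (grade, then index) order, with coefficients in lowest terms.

Distribute over the terms of R2 (each basis-blade product reordered to ascending indices, repeated generators contracted through their squares):
R1 (-3*e2) = -33*e1 - 157/4*e2
Answer: -33*e1 - 157/4*e2


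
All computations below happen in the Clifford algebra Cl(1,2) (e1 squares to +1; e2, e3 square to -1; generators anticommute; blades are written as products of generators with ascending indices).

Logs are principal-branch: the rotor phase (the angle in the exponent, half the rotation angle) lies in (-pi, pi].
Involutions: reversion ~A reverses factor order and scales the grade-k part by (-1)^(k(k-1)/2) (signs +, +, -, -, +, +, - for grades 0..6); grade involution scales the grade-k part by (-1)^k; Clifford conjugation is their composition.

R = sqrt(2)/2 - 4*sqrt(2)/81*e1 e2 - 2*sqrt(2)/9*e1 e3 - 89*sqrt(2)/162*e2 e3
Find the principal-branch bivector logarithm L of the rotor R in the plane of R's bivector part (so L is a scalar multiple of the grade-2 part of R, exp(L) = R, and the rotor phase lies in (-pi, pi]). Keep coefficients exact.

The scalar part of R is sqrt(2)/2, so the principal-branch rotor phase is pinned; divide the bivector part by its sine to get the unit plane — L is the phase times that plane.
Concretely: cos(phase) = sqrt(2)/2 gives phase = ±pi/4, and since phase/sin(phase) is even the sign is immaterial: L = (phase/sin(phase)) * <R>_2 = (sqrt(2)*pi/4) * <R>_2.
Answer: -2*pi/81*e1 e2 - pi/9*e1 e3 - 89*pi/324*e2 e3


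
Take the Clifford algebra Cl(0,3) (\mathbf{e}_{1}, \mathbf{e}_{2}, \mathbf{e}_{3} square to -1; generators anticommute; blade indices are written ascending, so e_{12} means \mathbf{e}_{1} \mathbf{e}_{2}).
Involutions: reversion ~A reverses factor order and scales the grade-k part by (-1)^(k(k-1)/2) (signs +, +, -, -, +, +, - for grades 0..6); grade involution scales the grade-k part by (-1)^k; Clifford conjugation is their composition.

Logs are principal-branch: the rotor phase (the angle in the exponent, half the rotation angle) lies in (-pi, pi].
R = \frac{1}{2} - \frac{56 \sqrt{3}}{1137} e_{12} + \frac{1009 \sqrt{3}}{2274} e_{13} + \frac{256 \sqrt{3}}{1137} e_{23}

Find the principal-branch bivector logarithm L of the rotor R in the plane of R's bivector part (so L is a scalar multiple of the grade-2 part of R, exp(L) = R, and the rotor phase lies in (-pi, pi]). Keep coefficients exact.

The scalar part of R is \frac{1}{2}, which pins the rotor phase on the principal branch; dividing the bivector part by the sine of that phase recovers the unit plane, and L is the phase times that plane.
Concretely: cos(phase) = \frac{1}{2} gives phase = ±\frac{\pi}{3}, and since phase/sin(phase) is even the sign is immaterial: L = (phase/sin(phase)) * <R>_2 = (\frac{2 \sqrt{3} \pi}{9}) * <R>_2.
Answer: - \frac{112 \pi}{3411} e_{12} + \frac{1009 \pi}{3411} e_{13} + \frac{512 \pi}{3411} e_{23}


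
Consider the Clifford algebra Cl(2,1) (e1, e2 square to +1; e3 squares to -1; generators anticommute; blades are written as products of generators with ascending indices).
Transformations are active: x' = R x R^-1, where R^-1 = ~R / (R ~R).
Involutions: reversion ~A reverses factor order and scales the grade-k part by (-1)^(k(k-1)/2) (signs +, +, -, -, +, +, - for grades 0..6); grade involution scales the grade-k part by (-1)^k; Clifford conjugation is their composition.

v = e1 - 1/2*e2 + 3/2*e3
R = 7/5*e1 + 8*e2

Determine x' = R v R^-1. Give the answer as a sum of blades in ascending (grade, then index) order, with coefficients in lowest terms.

~R = 7/5*e1 + 8*e2, and R ~R = 1649/25, so R^-1 = ~R / (1649/25).
R v = -13/5 - 87/10*e1 e2 + 21/10*e1 e3 + 12*e2 e3
Answer: -1831/1649*e1 - 431/3298*e2 - 3/2*e3


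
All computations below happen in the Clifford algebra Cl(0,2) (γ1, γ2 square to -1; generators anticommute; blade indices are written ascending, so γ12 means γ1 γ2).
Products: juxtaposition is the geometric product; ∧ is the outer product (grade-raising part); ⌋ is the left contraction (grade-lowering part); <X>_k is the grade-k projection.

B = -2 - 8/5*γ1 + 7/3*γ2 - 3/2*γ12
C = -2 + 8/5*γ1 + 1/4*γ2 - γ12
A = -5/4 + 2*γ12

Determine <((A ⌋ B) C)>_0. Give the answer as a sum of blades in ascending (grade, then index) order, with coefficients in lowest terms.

step 1: 11/2 + 2*γ1 - 35/12*γ2 + 15/8*γ12
step 2: -2783/240 + 3479/480*γ1 + 293/24*γ2 - 49/12*γ12
step 3: -2783/240
Answer: -2783/240


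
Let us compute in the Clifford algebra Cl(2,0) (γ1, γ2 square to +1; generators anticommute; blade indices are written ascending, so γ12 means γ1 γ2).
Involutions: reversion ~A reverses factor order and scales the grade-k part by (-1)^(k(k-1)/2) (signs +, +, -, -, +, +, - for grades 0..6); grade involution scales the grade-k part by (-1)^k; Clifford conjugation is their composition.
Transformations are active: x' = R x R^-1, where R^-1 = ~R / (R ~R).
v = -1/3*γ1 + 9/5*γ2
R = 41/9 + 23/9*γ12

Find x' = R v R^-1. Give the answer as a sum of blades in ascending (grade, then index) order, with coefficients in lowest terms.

~R = 41/9 - 23/9*γ12, and R ~R = 2210/81, so R^-1 = ~R / (2210/81).
R v = 416/135*γ1 + 1222/135*γ2
Answer: 579/425*γ1 + 1559/1275*γ2


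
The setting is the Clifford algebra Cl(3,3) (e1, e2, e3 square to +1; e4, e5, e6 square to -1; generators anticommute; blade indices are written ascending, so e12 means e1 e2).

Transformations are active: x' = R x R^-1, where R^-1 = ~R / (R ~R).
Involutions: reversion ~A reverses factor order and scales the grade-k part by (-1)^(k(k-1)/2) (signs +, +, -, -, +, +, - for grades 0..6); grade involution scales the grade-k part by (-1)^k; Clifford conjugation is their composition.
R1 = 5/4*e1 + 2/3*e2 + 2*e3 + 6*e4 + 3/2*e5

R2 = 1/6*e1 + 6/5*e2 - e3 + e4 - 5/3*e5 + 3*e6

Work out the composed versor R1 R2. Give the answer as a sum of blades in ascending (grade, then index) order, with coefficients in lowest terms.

Distribute over the terms of R1 (each basis-blade product reordered to ascending indices, repeated generators contracted through their squares):
(5/4*e1) R2 = 5/24 + 3/2*e12 - 5/4*e13 + 5/4*e14 - 25/12*e15 + 15/4*e16
(2/3*e2) R2 = 4/5 - 1/9*e12 - 2/3*e23 + 2/3*e24 - 10/9*e25 + 2*e26
(2*e3) R2 = -2 - 1/3*e13 - 12/5*e23 + 2*e34 - 10/3*e35 + 6*e36
(6*e4) R2 = -6 - e14 - 36/5*e24 + 6*e34 - 10*e45 + 18*e46
(3/2*e5) R2 = 5/2 - 1/4*e15 - 9/5*e25 + 3/2*e35 - 3/2*e45 + 9/2*e56
Summing the partial products and collecting blades:
Answer: -539/120 + 25/18*e12 - 19/12*e13 + 1/4*e14 - 7/3*e15 + 15/4*e16 - 46/15*e23 - 98/15*e24 - 131/45*e25 + 2*e26 + 8*e34 - 11/6*e35 + 6*e36 - 23/2*e45 + 18*e46 + 9/2*e56


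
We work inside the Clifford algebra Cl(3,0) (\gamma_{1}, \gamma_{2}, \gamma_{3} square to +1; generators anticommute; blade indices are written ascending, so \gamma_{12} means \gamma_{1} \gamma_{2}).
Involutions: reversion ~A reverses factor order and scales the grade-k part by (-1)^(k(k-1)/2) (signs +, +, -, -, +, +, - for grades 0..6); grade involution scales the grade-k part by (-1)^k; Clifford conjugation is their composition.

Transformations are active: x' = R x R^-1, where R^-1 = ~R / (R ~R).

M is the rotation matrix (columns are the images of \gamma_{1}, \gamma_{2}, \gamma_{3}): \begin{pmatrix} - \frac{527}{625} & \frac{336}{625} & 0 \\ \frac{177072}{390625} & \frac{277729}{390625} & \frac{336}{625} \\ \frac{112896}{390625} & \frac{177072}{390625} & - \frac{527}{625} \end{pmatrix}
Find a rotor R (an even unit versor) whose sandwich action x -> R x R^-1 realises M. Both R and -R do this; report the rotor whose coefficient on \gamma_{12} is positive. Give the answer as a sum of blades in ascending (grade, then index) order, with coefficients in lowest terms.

Method: write R = a + b12*\gamma_{12} + b13*\gamma_{13} + b23*\gamma_{23} with a^2 + b12^2 + b13^2 + b23^2 = 1 (so R^-1 = ~R). Expanding the columns R e_j ~R gives tr M = 4a^2 - 1 and, from the antisymmetric part, M21 - M12 = -4a*b12, M13 - M31 = 4a*b13, M32 - M23 = -4a*b23.
Here tr M = -\frac{381021}{390625}, so a^2 = (1 + tr M)/4 = \frac{2401}{390625} and a = ±\frac{49}{625}. Taking a = \frac{49}{625}: M21 - M12 = -\frac{32928}{390625}, M13 - M31 = -\frac{112896}{390625}, M32 - M23 = -\frac{32928}{390625}, giving b12 = \frac{168}{625}, b13 = -\frac{576}{625}, b23 = \frac{168}{625}, i.e. R = \frac{49}{625} + \frac{168}{625} \gamma_{12} - \frac{576}{625} \gamma_{13} + \frac{168}{625} \gamma_{23}.
Its \gamma_{12} coefficient is already positive.
Answer: \frac{49}{625} + \frac{168}{625} \gamma_{12} - \frac{576}{625} \gamma_{13} + \frac{168}{625} \gamma_{23}. Uniqueness: Spin(3) -> SO(3) maps R and -R to the same rotation of trace -\frac{381021}{390625}; fixing the sign of the \gamma_{12} coefficient removes the ambiguity.


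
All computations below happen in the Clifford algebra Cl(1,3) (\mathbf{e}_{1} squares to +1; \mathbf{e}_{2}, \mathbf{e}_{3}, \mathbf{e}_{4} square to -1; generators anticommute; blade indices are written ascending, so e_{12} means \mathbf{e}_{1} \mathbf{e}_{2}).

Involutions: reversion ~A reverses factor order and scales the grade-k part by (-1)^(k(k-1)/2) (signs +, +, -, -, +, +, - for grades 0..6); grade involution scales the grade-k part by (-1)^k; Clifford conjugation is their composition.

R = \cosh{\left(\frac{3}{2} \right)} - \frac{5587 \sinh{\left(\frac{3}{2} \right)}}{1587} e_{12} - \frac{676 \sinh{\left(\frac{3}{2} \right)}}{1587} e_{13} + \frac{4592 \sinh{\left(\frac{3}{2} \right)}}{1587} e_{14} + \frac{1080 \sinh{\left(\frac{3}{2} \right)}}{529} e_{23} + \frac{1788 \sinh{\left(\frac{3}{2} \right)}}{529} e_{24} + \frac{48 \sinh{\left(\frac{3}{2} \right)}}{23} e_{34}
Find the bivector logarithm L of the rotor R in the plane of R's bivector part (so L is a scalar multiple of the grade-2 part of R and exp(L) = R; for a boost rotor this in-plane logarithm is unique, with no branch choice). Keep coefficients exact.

The scalar part of R is \cosh{\left(\frac{3}{2} \right)}, which determines |rapidity| via cosh; the sign lives in the bivector part, and pairing them (bivector part over sinh of the rapidity = the plane) gives the unique in-plane L = rapidity * plane.
Concretely: cosh(rapidity) = \cosh{\left(\frac{3}{2} \right)} gives rapidity = ±\frac{3}{2}, and since rapidity/sinh(rapidity) is even the sign is immaterial: L = (rapidity/sinh(rapidity)) * <R>_2 = (\frac{3}{2 \sinh{\left(\frac{3}{2} \right)}}) * <R>_2.
Answer: - \frac{5587}{1058} e_{12} - \frac{338}{529} e_{13} + \frac{2296}{529} e_{14} + \frac{1620}{529} e_{23} + \frac{2682}{529} e_{24} + \frac{72}{23} e_{34}


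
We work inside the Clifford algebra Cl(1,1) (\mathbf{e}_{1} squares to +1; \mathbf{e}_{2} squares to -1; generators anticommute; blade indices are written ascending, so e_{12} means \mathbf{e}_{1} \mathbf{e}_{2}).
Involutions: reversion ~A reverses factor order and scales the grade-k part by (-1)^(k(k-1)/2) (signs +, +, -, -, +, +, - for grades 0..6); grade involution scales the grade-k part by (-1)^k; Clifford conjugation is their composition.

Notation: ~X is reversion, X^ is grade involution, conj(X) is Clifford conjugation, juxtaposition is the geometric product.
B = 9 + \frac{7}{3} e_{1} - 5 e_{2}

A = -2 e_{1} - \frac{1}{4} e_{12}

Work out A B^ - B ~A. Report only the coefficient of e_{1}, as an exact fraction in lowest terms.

first term: \frac{14}{3} - \frac{67}{4} e_{1} - \frac{7}{12} e_{2} - \frac{49}{4} e_{12}
second term: -\frac{14}{3} - \frac{77}{4} e_{1} + \frac{7}{12} e_{2} - \frac{31}{4} e_{12}
Answer: \frac{5}{2}


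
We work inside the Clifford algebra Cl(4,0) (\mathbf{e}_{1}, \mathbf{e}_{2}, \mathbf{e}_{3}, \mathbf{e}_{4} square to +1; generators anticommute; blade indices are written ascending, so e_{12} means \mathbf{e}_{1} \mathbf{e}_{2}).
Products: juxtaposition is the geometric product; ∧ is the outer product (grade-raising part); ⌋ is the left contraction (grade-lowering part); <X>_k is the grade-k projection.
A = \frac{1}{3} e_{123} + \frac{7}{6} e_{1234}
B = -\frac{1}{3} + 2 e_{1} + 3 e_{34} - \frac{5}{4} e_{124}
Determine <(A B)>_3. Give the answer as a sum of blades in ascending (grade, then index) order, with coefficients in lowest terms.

step 1: \frac{35}{24} e_{3} - \frac{7}{2} e_{12} + \frac{2}{3} e_{23} + \frac{5}{12} e_{34} - \frac{1}{9} e_{123} + e_{124} - \frac{7}{3} e_{234} - \frac{7}{18} e_{1234}
step 2: -\frac{1}{9} e_{123} + e_{124} - \frac{7}{3} e_{234}
Answer: -\frac{1}{9} e_{123} + e_{124} - \frac{7}{3} e_{234}


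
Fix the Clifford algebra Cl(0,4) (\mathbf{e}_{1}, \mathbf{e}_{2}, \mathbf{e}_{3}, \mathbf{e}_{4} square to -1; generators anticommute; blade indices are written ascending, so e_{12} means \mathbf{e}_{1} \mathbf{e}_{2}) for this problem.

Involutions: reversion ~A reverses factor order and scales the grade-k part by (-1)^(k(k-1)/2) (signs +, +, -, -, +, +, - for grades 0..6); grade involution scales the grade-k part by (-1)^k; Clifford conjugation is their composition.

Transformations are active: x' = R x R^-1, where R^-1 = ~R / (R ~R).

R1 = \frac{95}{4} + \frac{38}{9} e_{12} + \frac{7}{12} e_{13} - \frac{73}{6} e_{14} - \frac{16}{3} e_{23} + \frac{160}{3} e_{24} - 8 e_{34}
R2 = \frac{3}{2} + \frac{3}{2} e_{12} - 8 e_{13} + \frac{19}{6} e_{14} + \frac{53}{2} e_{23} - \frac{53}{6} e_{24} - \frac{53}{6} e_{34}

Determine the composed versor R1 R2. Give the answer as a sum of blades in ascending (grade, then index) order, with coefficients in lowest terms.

Distribute over the grade parts of R1 (each basis-blade product reordered to ascending indices, repeated generators contracted through their squares):
<R1>_0 (= \frac{95}{4}) R2 = \frac{285}{8} + \frac{285}{8} e_{12} - 190 e_{13} + \frac{1805}{24} e_{14} + \frac{5035}{8} e_{23} - \frac{5035}{24} e_{24} - \frac{5035}{24} e_{34}
<R1>_2 (= \frac{38}{9} e_{12} + \frac{7}{12} e_{13} - \frac{73}{6} e_{14} - \frac{16}{3} e_{23} + \frac{160}{3} e_{24} - 8 e_{34}) R2 = \frac{20831}{36} - \frac{1975}{24} e_{12} + \frac{331}{24} e_{13} + \frac{36331}{216} e_{14} - \frac{42079}{72} e_{23} - \frac{15929}{108} e_{24} - \frac{35369}{24} e_{34} + \frac{9335}{216} e_{1234}
Summing the partial products and collecting blades:
Answer: \frac{44227}{72} - \frac{140}{3} e_{12} - \frac{4229}{24} e_{13} + \frac{6572}{27} e_{14} + \frac{809}{18} e_{23} - \frac{77173}{216} e_{24} - \frac{3367}{2} e_{34} + \frac{9335}{216} e_{1234}


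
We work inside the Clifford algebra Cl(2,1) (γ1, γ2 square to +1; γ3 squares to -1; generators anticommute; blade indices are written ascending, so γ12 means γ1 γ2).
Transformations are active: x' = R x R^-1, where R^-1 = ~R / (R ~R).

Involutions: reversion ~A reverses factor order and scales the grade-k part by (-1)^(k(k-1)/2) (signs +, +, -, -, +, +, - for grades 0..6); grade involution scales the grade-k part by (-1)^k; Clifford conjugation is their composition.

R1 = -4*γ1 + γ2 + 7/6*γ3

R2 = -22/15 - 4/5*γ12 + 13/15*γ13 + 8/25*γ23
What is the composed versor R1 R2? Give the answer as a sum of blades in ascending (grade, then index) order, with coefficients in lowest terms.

Distribute over the terms of R1 (each basis-blade product reordered to ascending indices, repeated generators contracted through their squares):
(-4*γ1) R2 = 88/15*γ1 + 16/5*γ2 - 52/15*γ3 - 32/25*γ123
(γ2) R2 = 4/5*γ1 - 22/15*γ2 + 8/25*γ3 - 13/15*γ123
(7/6*γ3) R2 = 91/90*γ1 + 28/75*γ2 - 77/45*γ3 - 14/15*γ123
Summing the partial products and collecting blades:
Answer: 691/90*γ1 + 158/75*γ2 - 1093/225*γ3 - 77/25*γ123


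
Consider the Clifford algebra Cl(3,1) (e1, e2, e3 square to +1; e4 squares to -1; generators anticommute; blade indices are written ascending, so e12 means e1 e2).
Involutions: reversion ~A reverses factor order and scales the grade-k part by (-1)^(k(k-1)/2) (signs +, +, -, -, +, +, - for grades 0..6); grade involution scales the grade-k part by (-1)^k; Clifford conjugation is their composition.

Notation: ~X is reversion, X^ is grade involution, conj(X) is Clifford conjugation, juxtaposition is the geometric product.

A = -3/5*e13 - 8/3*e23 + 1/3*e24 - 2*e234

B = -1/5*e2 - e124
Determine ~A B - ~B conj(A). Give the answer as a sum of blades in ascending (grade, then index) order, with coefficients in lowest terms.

first term: 1/3*e1 + 8/15*e3 - 1/15*e4 - 2*e13 - 2/5*e34 + 3/25*e123 + 8/3*e134 - 3/5*e234
second term: -1/3*e1 - 8/15*e3 + 1/15*e4 + 2*e13 + 2/5*e34 + 3/25*e123 + 8/3*e134 - 3/5*e234
Answer: 2/3*e1 + 16/15*e3 - 2/15*e4 - 4*e13 - 4/5*e34


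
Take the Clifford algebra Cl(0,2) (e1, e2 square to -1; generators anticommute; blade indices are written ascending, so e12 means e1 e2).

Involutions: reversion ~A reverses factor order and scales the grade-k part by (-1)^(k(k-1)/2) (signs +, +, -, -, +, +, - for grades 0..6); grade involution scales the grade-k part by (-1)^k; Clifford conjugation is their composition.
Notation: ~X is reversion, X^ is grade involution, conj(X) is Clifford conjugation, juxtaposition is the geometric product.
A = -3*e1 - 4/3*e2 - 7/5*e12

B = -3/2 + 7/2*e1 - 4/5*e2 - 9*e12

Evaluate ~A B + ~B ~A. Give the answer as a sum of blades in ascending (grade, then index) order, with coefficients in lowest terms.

first term: 661/30 + 881/50*e1 - 201/10*e2 + 149/30*e12
second term: -19/6 + 769/50*e1 - 299/10*e2 - 55/6*e12
Answer: 283/15 + 33*e1 - 50*e2 - 21/5*e12


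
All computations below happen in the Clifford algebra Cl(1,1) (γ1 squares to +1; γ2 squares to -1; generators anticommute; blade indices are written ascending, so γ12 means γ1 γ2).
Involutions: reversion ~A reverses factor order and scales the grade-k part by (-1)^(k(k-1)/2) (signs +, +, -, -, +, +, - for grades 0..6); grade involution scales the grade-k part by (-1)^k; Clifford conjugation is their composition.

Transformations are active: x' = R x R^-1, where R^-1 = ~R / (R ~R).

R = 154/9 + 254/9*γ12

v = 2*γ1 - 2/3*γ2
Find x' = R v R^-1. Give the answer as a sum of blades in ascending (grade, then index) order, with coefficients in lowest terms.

~R = 154/9 - 254/9*γ12, and R ~R = -13600/27, so R^-1 = ~R / (-13600/27).
R v = 1432/27*γ1 - 1832/27*γ2
Answer: -21433/3825*γ1 + 20183/3825*γ2


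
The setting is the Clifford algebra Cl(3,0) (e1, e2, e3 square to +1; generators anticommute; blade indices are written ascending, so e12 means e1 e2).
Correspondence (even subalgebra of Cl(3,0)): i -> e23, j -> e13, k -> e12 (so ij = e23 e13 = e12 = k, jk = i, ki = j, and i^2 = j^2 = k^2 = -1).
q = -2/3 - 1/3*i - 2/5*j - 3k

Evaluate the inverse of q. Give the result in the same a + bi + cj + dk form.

In blades: q = -2/3 - 3*e12 - 2/5*e13 - 1/3*e23.
With qbar = -2/3 + 3*e12 + 2/5*e13 + 1/3*e23 (scalar fixed, mapped units negated), q qbar = 2186/225 (the sum of squared coefficients), so q^-1 = qbar / (2186/225) = -75/1093 + 675/2186*e12 + 45/1093*e13 + 75/2186*e23; translating back:
Answer: -75/1093 + 75/2186*i + 45/1093*j + 675/2186*k


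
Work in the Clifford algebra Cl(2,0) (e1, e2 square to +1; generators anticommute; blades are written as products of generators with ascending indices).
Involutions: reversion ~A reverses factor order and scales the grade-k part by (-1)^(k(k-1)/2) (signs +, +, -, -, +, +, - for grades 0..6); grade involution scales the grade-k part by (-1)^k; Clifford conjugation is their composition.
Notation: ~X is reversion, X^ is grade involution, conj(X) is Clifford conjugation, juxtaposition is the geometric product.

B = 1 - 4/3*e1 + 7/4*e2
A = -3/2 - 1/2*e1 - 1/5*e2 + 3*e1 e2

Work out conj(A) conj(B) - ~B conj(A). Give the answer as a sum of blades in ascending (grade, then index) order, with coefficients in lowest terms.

first term: -71/60 + 15/4*e1 + 273/40*e2 - 497/120*e1 e2
second term: -109/60 + 31/4*e1 + 63/40*e2 - 497/120*e1 e2
Answer: 19/30 - 4*e1 + 21/4*e2


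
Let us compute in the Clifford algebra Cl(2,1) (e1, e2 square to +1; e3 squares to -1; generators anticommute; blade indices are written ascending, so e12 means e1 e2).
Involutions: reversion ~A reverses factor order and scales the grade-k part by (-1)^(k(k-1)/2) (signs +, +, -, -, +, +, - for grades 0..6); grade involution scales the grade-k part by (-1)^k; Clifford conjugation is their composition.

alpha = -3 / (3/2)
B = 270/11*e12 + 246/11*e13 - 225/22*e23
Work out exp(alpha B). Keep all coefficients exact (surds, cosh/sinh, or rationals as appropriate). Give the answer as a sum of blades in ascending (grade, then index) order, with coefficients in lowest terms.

B^2 term by term: the squares give (270/11)^2*(e12)^2 + (246/11)^2*(e13)^2 + (-225/22)^2*(e23)^2 = 72900/121*(-1) + 60516/121*(+1) + 50625/484*(+1) = 9/4 (each basis 2-blade squares to minus the product of its generators' squares); cross terms between blades sharing an index anticommute and cancel. So B^2 = 9/4.
B^2 = 9/4 — the series telescopes hyperbolically here: l = 3/2, alpha*l = -3, so exp(alpha B) = cosh(-3) + (sinh(-3)/(3/2))*B = cosh(3) + (-2*sinh(3)/3)*B.
Answer: cosh(3) - 180*sinh(3)/11*e12 - 164*sinh(3)/11*e13 + 75*sinh(3)/11*e23


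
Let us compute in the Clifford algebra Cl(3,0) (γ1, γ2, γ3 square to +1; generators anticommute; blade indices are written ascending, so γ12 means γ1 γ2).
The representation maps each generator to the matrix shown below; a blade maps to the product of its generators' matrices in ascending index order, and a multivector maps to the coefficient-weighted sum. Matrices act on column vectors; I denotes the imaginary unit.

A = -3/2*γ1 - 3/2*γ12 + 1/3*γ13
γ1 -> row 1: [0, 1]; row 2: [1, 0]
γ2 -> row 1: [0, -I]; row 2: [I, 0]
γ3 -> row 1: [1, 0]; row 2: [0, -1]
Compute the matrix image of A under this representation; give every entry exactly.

Bivector images (products of the table entries): rho(γ12) = rho(γ1)rho(γ2) = row 1: [I, 0]; row 2: [0, -I]; rho(γ13) = rho(γ1)rho(γ3) = row 1: [0, -1]; row 2: [1, 0].
M = (-3/2)*rho(γ1) + (-3/2)*rho(γ12) + (1/3)*rho(γ13), summed entrywise:
Answer: row 1: [-3*I/2, -11/6]; row 2: [-7/6, 3*I/2]


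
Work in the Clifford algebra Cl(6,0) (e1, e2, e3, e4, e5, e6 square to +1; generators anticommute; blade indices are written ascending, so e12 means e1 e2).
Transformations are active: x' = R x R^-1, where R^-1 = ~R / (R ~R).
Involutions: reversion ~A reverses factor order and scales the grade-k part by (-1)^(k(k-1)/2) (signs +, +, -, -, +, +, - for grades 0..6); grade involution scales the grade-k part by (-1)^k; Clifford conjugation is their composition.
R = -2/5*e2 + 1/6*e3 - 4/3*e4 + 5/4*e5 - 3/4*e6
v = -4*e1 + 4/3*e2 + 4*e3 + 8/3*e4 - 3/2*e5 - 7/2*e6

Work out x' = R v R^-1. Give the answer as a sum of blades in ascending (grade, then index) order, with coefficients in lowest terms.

~R = -2/5*e2 + 1/6*e3 - 4/3*e4 + 5/4*e5 - 3/4*e6, and R ~R = 7363/1800, so R^-1 = ~R / (7363/1800).
R v = -481/180 - 8/5*e12 + 2/3*e13 - 16/3*e14 + 5*e15 - 3*e16 - 82/45*e23 + 32/45*e24 - 16/15*e25 + 12/5*e26 + 52/9*e34 - 21/4*e35 + 29/12*e36 - 4/3*e45 + 20/3*e46 - 11/2*e56
Answer: 4*e1 - 484/597*e2 - 2518/597*e3 - 184/199*e4 - 53/398*e5 + 1783/398*e6


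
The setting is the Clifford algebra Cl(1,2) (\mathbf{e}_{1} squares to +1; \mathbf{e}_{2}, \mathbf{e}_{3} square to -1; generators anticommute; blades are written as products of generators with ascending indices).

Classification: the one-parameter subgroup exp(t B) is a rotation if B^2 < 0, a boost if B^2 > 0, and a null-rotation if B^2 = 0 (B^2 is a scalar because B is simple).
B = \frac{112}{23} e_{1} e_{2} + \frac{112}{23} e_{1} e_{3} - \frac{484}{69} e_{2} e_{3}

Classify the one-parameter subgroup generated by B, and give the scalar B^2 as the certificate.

B^2 term by term: the squares give (\frac{112}{23})^2*(e_{1} e_{2})^2 + (\frac{112}{23})^2*(e_{1} e_{3})^2 + (-\frac{484}{69})^2*(e_{2} e_{3})^2 = \frac{12544}{529}*(+1) + \frac{12544}{529}*(+1) + \frac{234256}{4761}*(-1) = -\frac{16}{9} (each basis 2-blade squares to minus the product of its generators' squares); cross terms between blades sharing an index anticommute and cancel. So B^2 = -\frac{16}{9}.
Answer: rotation, certificate B^2 = -\frac{16}{9}. The class reads off the invariant scalar -\frac{16}{9} directly.


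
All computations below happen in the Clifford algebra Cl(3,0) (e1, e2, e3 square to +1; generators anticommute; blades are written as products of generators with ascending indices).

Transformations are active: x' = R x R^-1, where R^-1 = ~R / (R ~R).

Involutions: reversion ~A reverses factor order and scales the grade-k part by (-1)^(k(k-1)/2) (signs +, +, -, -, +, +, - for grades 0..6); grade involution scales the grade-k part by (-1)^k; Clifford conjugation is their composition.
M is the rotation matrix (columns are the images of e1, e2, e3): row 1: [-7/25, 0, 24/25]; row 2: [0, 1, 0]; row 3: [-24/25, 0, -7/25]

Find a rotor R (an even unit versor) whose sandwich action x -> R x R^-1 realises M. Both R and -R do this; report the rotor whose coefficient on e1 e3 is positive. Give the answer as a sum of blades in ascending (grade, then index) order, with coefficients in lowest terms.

Method: write R = a + b12*e1 e2 + b13*e1 e3 + b23*e2 e3 with a^2 + b12^2 + b13^2 + b23^2 = 1 (so R^-1 = ~R). Expanding the columns R e_j ~R gives tr M = 4a^2 - 1 and, from the antisymmetric part, M21 - M12 = -4a*b12, M13 - M31 = 4a*b13, M32 - M23 = -4a*b23.
Here tr M = 11/25, so a^2 = (1 + tr M)/4 = 9/25 and a = ±3/5. Taking a = 3/5: M21 - M12 = 0, M13 - M31 = 48/25, M32 - M23 = 0, giving b12 = 0, b13 = 4/5, b23 = 0, i.e. R = 3/5 + 4/5*e1 e3.
Its e1 e3 coefficient is already positive.
Answer: 3/5 + 4/5*e1 e3. Note: both R and -R realise this M (trace 11/25); the covering map identifies them, and the e1 e3-coefficient sign is the tie-breaker.


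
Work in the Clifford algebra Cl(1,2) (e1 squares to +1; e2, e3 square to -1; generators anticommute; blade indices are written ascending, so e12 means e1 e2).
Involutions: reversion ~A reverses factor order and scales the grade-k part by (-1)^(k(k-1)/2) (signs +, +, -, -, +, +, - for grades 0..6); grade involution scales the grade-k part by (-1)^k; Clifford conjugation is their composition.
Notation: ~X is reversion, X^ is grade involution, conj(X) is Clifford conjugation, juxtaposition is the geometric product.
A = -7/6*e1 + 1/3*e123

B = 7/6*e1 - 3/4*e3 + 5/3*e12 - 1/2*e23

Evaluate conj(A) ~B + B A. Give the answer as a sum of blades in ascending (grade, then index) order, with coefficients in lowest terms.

first term: 49/36 - 1/6*e1 - 35/18*e2 - 5/9*e3 + 1/4*e12 - 7/8*e13 + 7/18*e23 + 7/12*e123
second term: -49/36 + 1/6*e1 + 35/18*e2 + 5/9*e3 + 1/4*e12 - 7/8*e13 + 7/18*e23 + 7/12*e123
Answer: 1/2*e12 - 7/4*e13 + 7/9*e23 + 7/6*e123


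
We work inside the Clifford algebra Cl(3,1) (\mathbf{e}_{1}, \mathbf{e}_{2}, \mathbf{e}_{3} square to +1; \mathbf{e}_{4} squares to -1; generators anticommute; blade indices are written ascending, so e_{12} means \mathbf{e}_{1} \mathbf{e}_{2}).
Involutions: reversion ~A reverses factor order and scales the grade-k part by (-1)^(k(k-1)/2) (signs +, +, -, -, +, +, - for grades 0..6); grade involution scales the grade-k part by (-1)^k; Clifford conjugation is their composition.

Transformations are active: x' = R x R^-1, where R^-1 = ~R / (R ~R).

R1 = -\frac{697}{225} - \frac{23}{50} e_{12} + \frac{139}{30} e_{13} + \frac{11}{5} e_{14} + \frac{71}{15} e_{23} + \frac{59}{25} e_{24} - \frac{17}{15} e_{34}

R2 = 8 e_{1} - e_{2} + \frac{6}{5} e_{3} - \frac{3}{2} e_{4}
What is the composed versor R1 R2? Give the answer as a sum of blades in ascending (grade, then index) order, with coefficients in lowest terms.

Distribute over the terms of R2 (each basis-blade product reordered to ascending indices, repeated generators contracted through their squares):
R1 (8 e_{1}) = -\frac{5576}{225} e_{1} + \frac{92}{25} e_{2} - \frac{556}{15} e_{3} - \frac{88}{5} e_{4} + \frac{568}{15} e_{123} + \frac{472}{25} e_{124} - \frac{136}{15} e_{134}
R1 (-e_{2}) = \frac{23}{50} e_{1} + \frac{697}{225} e_{2} + \frac{71}{15} e_{3} + \frac{59}{25} e_{4} + \frac{139}{30} e_{123} + \frac{11}{5} e_{124} + \frac{17}{15} e_{234}
R1 (\frac{6}{5} e_{3}) = \frac{139}{25} e_{1} + \frac{142}{25} e_{2} - \frac{1394}{375} e_{3} + \frac{34}{25} e_{4} - \frac{69}{125} e_{123} - \frac{66}{25} e_{134} - \frac{354}{125} e_{234}
R1 (-\frac{3}{2} e_{4}) = \frac{33}{10} e_{1} + \frac{177}{50} e_{2} - \frac{17}{10} e_{3} + \frac{697}{150} e_{4} + \frac{69}{100} e_{124} - \frac{139}{20} e_{134} - \frac{71}{10} e_{234}
Summing the partial products and collecting blades:
Answer: -\frac{3479}{225} e_{1} + \frac{7199}{450} e_{2} - \frac{28313}{750} e_{3} - \frac{277}{30} e_{4} + \frac{10487}{250} e_{123} + \frac{2177}{100} e_{124} - \frac{5597}{300} e_{134} - \frac{6599}{750} e_{234}


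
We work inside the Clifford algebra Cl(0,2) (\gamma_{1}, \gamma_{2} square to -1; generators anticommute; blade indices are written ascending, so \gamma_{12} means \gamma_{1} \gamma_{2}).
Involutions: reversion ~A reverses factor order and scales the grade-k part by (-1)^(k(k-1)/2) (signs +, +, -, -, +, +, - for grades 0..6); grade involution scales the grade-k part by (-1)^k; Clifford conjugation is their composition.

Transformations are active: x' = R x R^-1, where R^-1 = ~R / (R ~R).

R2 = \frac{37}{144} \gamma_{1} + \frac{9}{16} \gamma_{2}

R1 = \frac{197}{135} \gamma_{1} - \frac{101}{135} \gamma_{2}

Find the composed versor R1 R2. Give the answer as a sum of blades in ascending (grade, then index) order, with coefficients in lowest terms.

Distribute over the terms of R1 (each basis-blade product reordered to ascending indices, repeated generators contracted through their squares):
(\frac{197}{135} \gamma_{1}) R2 = -\frac{7289}{19440} + \frac{197}{240} \gamma_{12}
(-\frac{101}{135} \gamma_{2}) R2 = \frac{101}{240} + \frac{3737}{19440} \gamma_{12}
Summing the partial products and collecting blades:
Answer: \frac{223}{4860} + \frac{9847}{9720} \gamma_{12}


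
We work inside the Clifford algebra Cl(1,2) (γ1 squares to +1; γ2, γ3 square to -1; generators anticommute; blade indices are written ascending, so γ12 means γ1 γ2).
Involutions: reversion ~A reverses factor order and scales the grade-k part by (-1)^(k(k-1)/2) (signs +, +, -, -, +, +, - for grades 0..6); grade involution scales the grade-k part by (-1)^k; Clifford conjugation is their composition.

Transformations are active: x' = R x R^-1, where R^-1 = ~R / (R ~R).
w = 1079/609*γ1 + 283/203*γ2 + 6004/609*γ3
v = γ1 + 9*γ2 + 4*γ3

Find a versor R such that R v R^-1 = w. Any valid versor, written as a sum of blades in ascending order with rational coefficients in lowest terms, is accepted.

Take R = v + w = 1688/609*γ1 + 2110/203*γ2 + 8440/609*γ3. Because q(v) = q(w) = -96, conjugation by R sends v exactly to w.
Answer: 1688/609*γ1 + 2110/203*γ2 + 8440/609*γ3
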